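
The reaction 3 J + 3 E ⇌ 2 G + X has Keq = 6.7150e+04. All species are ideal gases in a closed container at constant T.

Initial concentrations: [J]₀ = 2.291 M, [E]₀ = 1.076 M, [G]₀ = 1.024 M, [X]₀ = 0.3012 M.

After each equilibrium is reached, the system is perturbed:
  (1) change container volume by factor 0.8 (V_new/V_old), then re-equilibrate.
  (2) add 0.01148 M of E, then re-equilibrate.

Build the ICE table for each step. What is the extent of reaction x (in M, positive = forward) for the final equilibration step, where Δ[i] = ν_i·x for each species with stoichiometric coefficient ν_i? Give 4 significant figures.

x = 0.003734 M

Q₀ = 0.02108 vs Keq = 6.7150e+04 ⇒ Q<K, forward
Step 1:
                   J          E          G          X
  Initial      2.291      1.076      1.024     0.3012
  Change      -1.051     -1.051     0.7008     0.3504
  Equil         1.24    0.02474      1.725     0.6516
  solve Keq expr → x = 0.3504; check Q = 6.7150e+04
Then change container volume by factor 0.8 (V_new/V_old).
Step 2:
                   J          E          G          X
  Initial       1.55    0.03093      2.156     0.8145
  Change   -0.006038  -0.006038   0.004025   0.002013
  Equil        1.544    0.02489       2.16     0.8165
  solve Keq expr → x = 0.002013; check Q = 6.7150e+04
Then add 0.01148 M of E.
Step 3:
                   J          E          G          X
  Initial      1.544    0.03637       2.16     0.8165
  Change     -0.0112    -0.0112   0.007468   0.003734
  Equil        1.532    0.02517      2.168     0.8203
  solve Keq expr → x = 0.003734; check Q = 6.7150e+04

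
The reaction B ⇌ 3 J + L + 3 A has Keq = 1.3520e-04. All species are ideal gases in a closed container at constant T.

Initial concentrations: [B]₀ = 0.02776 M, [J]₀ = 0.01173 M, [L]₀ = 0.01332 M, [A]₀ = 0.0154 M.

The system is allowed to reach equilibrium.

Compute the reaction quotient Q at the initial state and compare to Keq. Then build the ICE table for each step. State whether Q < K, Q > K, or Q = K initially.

Q₀ = 2.8284e-12; Q < K (proceeds forward)

Q₀ = 2.8284e-12 vs Keq = 1.3520e-04 ⇒ Q<K, forward
Step 1:
                  B         J         L         A
  init      0.02776   0.01173   0.01332    0.0154
  Δ        -0.02752   0.08257   0.02752   0.08257
  eq      2.3814e-04    0.0943   0.04084   0.09797
  solve Keq expr → x = 0.02752; check Q = 1.3520e-04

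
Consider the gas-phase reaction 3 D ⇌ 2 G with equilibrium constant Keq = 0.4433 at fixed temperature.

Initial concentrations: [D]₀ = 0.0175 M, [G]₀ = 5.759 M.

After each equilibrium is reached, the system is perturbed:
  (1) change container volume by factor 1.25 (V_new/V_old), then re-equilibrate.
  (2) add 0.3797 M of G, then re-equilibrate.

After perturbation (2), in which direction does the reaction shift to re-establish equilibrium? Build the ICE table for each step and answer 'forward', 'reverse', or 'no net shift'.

Q₀ = 6.1884e+06 vs Keq = 0.4433 ⇒ Q>K, reverse
Step 1:
                  D         G
  I          0.0175     5.759
  C           3.111    -2.074
  E           3.129     3.685
  solve Keq expr → x = -1.037; check Q = 0.4433
Then change container volume by factor 1.25 (V_new/V_old).
Step 2:
                  D         G
  I           2.503     2.948
  C          0.1372  -0.09147
  E            2.64     2.856
  solve Keq expr → x = -0.04574; check Q = 0.4433
Then add 0.3797 M of G.
Step 3:
                  D         G
  I            2.64     3.236
  C          0.1641   -0.1094
  E           2.804     3.127
  solve Keq expr → x = -0.05469; check Q = 0.4433

Direction: reverse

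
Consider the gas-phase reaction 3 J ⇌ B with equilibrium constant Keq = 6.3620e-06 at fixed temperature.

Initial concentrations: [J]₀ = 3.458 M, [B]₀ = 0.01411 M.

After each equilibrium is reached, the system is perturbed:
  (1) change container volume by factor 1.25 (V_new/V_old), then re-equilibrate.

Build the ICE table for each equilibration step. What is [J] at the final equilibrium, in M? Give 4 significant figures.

Q₀ = 3.4123e-04 vs Keq = 6.3620e-06 ⇒ Q>K, reverse
Step 1:
                    J           B
  init          3.458     0.01411
  Δ           0.04151    -0.01384
  eq              3.5  2.7266e-04
  solve Keq expr → x = -0.01384; check Q = 6.3620e-06
Then change container volume by factor 1.25 (V_new/V_old).
Step 2:
                    J           B
  init            2.8  2.1813e-04
  Δ        2.3547e-04 -7.8490e-05
  eq              2.8  1.3964e-04
  solve Keq expr → x = -7.8490e-05; check Q = 6.3620e-06

[J]_eq = 2.8 M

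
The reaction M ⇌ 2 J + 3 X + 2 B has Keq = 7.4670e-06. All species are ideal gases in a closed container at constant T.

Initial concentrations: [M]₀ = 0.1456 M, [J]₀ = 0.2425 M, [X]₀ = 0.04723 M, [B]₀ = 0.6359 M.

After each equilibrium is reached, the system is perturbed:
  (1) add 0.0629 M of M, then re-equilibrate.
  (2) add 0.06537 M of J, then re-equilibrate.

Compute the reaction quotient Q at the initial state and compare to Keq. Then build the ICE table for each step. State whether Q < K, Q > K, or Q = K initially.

Q₀ = 1.7207e-05 vs Keq = 7.4670e-06 ⇒ Q>K, reverse
Step 1:
                  M         J         X         B
  Initial    0.1456    0.2425   0.04723    0.6359
  Change   0.003413 -0.006825  -0.01024 -0.006825
  Equil       0.149    0.2357   0.03699    0.6291
  solve Keq expr → x = -0.003413; check Q = 7.4670e-06
Then add 0.0629 M of M.
Step 2:
                  M         J         X         B
  Initial    0.2119    0.2357   0.03699    0.6291
  Change  -0.001361  0.002722  0.004083  0.002722
  Equil      0.2106    0.2384   0.04108    0.6318
  solve Keq expr → x = 0.001361; check Q = 7.4670e-06
Then add 0.06537 M of J.
Step 3:
                  M         J         X         B
  Initial    0.2106    0.3038   0.04108    0.6318
  Change   0.001865  -0.00373 -0.005595  -0.00373
  Equil      0.2124       0.3   0.03548    0.6281
  solve Keq expr → x = -0.001865; check Q = 7.4670e-06

Q₀ = 1.7207e-05; Q > K (proceeds reverse)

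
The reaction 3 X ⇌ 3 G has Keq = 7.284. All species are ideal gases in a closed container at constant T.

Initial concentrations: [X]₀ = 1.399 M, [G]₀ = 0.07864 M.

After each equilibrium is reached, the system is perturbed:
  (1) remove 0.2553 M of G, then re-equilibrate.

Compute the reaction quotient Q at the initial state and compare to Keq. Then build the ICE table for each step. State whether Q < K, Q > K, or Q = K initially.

Q₀ = 1.7761e-04; Q < K (proceeds forward)

Q₀ = 1.7761e-04 vs Keq = 7.284 ⇒ Q<K, forward
Step 1:
                   X          G
  init         1.399    0.07864
  Δ          -0.8961     0.8961
  eq          0.5029     0.9748
  solve Keq expr → x = 0.2987; check Q = 7.284
Then remove 0.2553 M of G.
Step 2:
                   X          G
  init        0.5029     0.7195
  Δ         -0.08688    0.08688
  eq           0.416     0.8064
  solve Keq expr → x = 0.02896; check Q = 7.284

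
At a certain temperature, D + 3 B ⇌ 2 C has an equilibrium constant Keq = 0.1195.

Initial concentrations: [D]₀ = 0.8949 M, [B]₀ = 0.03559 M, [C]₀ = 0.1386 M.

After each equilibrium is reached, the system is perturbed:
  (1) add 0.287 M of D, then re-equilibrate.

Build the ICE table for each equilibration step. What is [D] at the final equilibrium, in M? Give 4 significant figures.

[D]_eq = 1.235 M

Q₀ = 476.2 vs Keq = 0.1195 ⇒ Q>K, reverse
Step 1:
                  D         B         C
  I          0.8949   0.03559    0.1386
  C         0.05438    0.1631   -0.1088
  E          0.9493    0.1987   0.02984
  solve Keq expr → x = -0.05438; check Q = 0.1195
Then add 0.287 M of D.
Step 2:
                  D         B         C
  I           1.236    0.1987   0.02984
  C       -0.001516 -0.004547  0.003031
  E           1.235    0.1942   0.03287
  solve Keq expr → x = 0.001516; check Q = 0.1195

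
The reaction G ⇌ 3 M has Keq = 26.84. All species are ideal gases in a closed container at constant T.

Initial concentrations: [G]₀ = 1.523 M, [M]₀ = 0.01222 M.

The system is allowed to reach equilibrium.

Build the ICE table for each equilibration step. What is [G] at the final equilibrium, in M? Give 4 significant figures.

Q₀ = 1.1982e-06 vs Keq = 26.84 ⇒ Q<K, forward
Step 1:
                   G          M
  init         1.523    0.01222
  Δ          -0.8643      2.593
  eq          0.6587      2.605
  solve Keq expr → x = 0.8643; check Q = 26.84

[G]_eq = 0.6587 M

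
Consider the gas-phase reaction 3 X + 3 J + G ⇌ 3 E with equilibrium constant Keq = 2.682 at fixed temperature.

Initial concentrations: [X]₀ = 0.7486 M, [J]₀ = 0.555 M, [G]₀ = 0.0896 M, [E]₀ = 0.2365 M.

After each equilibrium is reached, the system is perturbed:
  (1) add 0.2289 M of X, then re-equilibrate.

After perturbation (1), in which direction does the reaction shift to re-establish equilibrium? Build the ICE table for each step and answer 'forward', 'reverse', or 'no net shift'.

Q₀ = 2.059 vs Keq = 2.682 ⇒ Q<K, forward
Step 1:
                  X         J         G         E
  Initial    0.7486     0.555    0.0896    0.2365
  Change   -0.01029  -0.01029 -0.003431   0.01029
  Equil      0.7383    0.5447   0.08617    0.2468
  solve Keq expr → x = 0.003431; check Q = 2.682
Then add 0.2289 M of X.
Step 2:
                  X         J         G         E
  Initial    0.9672    0.5447   0.08617    0.2468
  Change   -0.03323  -0.03323  -0.01108   0.03323
  Equil       0.934    0.5115   0.07509      0.28
  solve Keq expr → x = 0.01108; check Q = 2.682

Direction: forward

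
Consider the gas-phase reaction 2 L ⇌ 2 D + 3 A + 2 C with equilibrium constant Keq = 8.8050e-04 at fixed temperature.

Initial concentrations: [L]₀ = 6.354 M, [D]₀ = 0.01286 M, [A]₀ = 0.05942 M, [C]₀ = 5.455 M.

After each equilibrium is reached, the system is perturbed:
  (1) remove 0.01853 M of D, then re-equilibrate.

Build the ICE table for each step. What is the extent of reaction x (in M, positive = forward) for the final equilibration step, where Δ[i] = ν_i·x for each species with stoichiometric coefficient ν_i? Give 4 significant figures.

Q₀ = 2.5573e-08 vs Keq = 8.8050e-04 ⇒ Q<K, forward
Step 1:
                    L           D           A           C
  I             6.354     0.01286     0.05942       5.455
  C           -0.1709      0.1709      0.2564      0.1709
  E             6.183      0.1838      0.3158       5.626
  solve Keq expr → x = 0.08546; check Q = 8.8050e-04
Then remove 0.01853 M of D.
Step 2:
                    L           D           A           C
  I             6.183      0.1652      0.3158       5.626
  C         -0.008027    0.008027     0.01204    0.008027
  E             6.175      0.1733      0.3278       5.634
  solve Keq expr → x = 0.004013; check Q = 8.8050e-04

x = 0.004013 M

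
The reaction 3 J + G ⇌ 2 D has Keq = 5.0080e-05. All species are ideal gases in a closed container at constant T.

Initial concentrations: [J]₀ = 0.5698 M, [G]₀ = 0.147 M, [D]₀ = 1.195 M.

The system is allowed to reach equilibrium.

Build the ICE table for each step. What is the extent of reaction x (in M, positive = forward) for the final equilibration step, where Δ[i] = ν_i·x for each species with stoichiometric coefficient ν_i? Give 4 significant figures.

Q₀ = 52.51 vs Keq = 5.0080e-05 ⇒ Q>K, reverse
Step 1:
                   J          G          D
  Initial     0.5698      0.147      1.195
  Change        1.76     0.5867     -1.173
  Equil         2.33     0.7337    0.02156
  solve Keq expr → x = -0.5867; check Q = 5.0080e-05

x = -0.5867 M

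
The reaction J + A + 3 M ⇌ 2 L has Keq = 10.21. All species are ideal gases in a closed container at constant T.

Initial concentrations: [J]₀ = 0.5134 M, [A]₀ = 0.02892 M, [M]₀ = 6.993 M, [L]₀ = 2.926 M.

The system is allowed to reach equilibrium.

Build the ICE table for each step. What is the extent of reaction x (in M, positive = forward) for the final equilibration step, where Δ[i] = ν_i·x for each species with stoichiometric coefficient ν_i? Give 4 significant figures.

x = 0.02359 M

Q₀ = 1.686 vs Keq = 10.21 ⇒ Q<K, forward
Step 1:
                  J         A         M         L
  I          0.5134   0.02892     6.993     2.926
  C        -0.02359  -0.02359  -0.07077   0.04718
  E          0.4898  0.005329     6.922     2.973
  solve Keq expr → x = 0.02359; check Q = 10.21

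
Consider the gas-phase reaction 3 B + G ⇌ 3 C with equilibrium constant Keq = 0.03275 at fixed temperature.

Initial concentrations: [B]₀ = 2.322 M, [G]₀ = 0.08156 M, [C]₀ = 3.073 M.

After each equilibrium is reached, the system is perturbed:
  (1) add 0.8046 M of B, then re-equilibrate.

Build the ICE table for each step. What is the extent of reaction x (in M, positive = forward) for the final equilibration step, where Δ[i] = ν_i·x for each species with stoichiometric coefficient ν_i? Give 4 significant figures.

x = 0.0507 M

Q₀ = 28.42 vs Keq = 0.03275 ⇒ Q>K, reverse
Step 1:
                    B           G           C
  I             2.322     0.08156       3.073
  C             1.876      0.6255      -1.876
  E             4.198       0.707       1.197
  solve Keq expr → x = -0.6255; check Q = 0.03275
Then add 0.8046 M of B.
Step 2:
                    B           G           C
  I             5.003       0.707       1.197
  C           -0.1521     -0.0507      0.1521
  E             4.851      0.6563       1.349
  solve Keq expr → x = 0.0507; check Q = 0.03275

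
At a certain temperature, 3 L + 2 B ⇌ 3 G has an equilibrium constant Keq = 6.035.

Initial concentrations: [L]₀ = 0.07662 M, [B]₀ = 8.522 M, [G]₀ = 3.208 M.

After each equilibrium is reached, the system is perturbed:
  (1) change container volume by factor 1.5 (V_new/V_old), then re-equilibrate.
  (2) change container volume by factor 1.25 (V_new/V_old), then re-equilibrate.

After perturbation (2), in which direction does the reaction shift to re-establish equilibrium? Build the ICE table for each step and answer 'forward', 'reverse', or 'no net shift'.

Q₀ = 1011 vs Keq = 6.035 ⇒ Q>K, reverse
Step 1:
                  L         B         G
  init      0.07662     8.522     3.208
  Δ          0.3003    0.2002   -0.3003
  eq         0.3769     8.722     2.908
  solve Keq expr → x = -0.1001; check Q = 6.035
Then change container volume by factor 1.5 (V_new/V_old).
Step 2:
                  L         B         G
  init       0.2513     5.815     1.938
  Δ         0.06532   0.04354  -0.06532
  eq         0.3166     5.858     1.873
  solve Keq expr → x = -0.02177; check Q = 6.035
Then change container volume by factor 1.25 (V_new/V_old).
Step 3:
                  L         B         G
  init       0.2533     4.687     1.499
  Δ         0.03321   0.02214  -0.03321
  eq         0.2865     4.709     1.465
  solve Keq expr → x = -0.01107; check Q = 6.035

Direction: reverse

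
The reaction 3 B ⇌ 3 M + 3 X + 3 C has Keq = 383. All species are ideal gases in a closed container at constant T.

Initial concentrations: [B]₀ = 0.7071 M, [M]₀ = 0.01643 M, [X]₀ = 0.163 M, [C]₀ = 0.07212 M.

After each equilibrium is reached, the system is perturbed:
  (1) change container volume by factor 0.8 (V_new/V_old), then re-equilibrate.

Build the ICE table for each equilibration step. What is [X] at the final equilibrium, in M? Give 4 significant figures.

[X]_eq = 0.9909 M

Q₀ = 2.0380e-11 vs Keq = 383 ⇒ Q<K, forward
Step 1:
                   B          M          X          C
  Initial     0.7071    0.01643      0.163    0.07212
  Change     -0.6526     0.6526     0.6526     0.6526
  Equil      0.05446     0.6691     0.8156     0.7248
  solve Keq expr → x = 0.2175; check Q = 383
Then change container volume by factor 0.8 (V_new/V_old).
Step 2:
                   B          M          X          C
  Initial    0.06808     0.8363       1.02     0.9059
  Change     0.02862   -0.02862   -0.02862   -0.02862
  Equil      0.09669     0.8077     0.9909     0.8773
  solve Keq expr → x = -0.009539; check Q = 383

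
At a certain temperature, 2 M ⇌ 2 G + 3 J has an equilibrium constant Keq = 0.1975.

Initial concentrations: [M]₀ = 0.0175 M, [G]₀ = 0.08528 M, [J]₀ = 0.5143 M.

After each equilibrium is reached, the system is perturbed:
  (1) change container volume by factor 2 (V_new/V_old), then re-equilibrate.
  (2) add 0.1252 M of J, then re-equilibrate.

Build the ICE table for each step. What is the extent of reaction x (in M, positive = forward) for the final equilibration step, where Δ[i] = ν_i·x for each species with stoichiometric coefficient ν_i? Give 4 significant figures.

x = -0.002906 M

Q₀ = 3.23 vs Keq = 0.1975 ⇒ Q>K, reverse
Step 1:
                  M         G         J
  I          0.0175   0.08528    0.5143
  C         0.02611  -0.02611  -0.03916
  E         0.04361   0.05917    0.4751
  solve Keq expr → x = -0.01305; check Q = 0.1975
Then change container volume by factor 2 (V_new/V_old).
Step 2:
                  M         G         J
  I          0.0218   0.02959    0.2376
  C        -0.01036   0.01036   0.01554
  E         0.01145   0.03994    0.2531
  solve Keq expr → x = 0.005179; check Q = 0.1975
Then add 0.1252 M of J.
Step 3:
                  M         G         J
  I         0.01145   0.03994    0.3783
  C        0.005812 -0.005812 -0.008718
  E         0.01726   0.03413    0.3696
  solve Keq expr → x = -0.002906; check Q = 0.1975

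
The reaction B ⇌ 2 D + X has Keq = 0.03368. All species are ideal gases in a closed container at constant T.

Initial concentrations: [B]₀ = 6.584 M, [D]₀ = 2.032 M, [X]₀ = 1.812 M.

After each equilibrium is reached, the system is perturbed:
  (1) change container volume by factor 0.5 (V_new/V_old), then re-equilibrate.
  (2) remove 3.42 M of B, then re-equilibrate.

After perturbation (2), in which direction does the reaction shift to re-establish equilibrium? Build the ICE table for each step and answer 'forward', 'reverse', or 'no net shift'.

Direction: reverse

Q₀ = 1.136 vs Keq = 0.03368 ⇒ Q>K, reverse
Step 1:
                  B         D         X
  Initial     6.584     2.032     1.812
  Change      0.772    -1.544    -0.772
  Equil       7.356    0.4881      1.04
  solve Keq expr → x = -0.772; check Q = 0.03368
Then change container volume by factor 0.5 (V_new/V_old).
Step 2:
                  B         D         X
  Initial     14.71    0.9761      2.08
  Change     0.2275    -0.455   -0.2275
  Equil       14.94    0.5212     1.853
  solve Keq expr → x = -0.2275; check Q = 0.03368
Then remove 3.42 M of B.
Step 3:
                  B         D         X
  Initial     11.52    0.5212     1.853
  Change    0.02961  -0.05923  -0.02961
  Equil       11.55    0.4619     1.823
  solve Keq expr → x = -0.02961; check Q = 0.03368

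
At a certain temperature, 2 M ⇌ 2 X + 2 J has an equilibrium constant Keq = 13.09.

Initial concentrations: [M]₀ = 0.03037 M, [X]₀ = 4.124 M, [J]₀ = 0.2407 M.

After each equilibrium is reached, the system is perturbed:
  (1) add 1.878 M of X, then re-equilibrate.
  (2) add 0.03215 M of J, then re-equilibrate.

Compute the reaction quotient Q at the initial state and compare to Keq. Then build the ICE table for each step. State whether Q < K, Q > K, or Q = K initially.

Q₀ = 1068 vs Keq = 13.09 ⇒ Q>K, reverse
Step 1:
                   M          X          J
  I          0.03037      4.124     0.2407
  C           0.1122    -0.1122    -0.1122
  E           0.1425      4.012     0.1285
  solve Keq expr → x = -0.05608; check Q = 13.09
Then add 1.878 M of X.
Step 2:
                   M          X          J
  I           0.1425       5.89     0.1285
  C          0.02512   -0.02512   -0.02512
  E           0.1676      5.865     0.1034
  solve Keq expr → x = -0.01256; check Q = 13.09
Then add 0.03215 M of J.
Step 3:
                   M          X          J
  I           0.1676      5.865     0.1356
  C          0.01964   -0.01964   -0.01964
  E           0.1873      5.845     0.1159
  solve Keq expr → x = -0.009822; check Q = 13.09

Q₀ = 1068; Q > K (proceeds reverse)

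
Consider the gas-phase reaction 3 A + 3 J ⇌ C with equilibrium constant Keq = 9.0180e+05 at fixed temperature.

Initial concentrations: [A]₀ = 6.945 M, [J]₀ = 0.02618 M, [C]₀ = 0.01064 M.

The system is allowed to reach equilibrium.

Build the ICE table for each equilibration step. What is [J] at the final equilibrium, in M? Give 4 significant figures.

[J]_eq = 4.0079e-04 M

Q₀ = 1.77 vs Keq = 9.0180e+05 ⇒ Q<K, forward
Step 1:
                   A          J          C
  Initial      6.945    0.02618    0.01064
  Change    -0.02578   -0.02578   0.008593
  Equil        6.919 4.0079e-04    0.01923
  solve Keq expr → x = 0.008593; check Q = 9.0180e+05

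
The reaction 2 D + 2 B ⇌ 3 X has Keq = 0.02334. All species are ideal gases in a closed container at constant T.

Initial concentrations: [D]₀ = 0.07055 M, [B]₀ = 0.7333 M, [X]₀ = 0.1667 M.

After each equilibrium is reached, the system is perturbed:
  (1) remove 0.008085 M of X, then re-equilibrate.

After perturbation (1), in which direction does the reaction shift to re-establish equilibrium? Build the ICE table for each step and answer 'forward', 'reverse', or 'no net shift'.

Q₀ = 1.731 vs Keq = 0.02334 ⇒ Q>K, reverse
Step 1:
                    D           B           X
  Initial     0.07055      0.7333      0.1667
  Change       0.0673      0.0673     -0.1009
  Equil        0.1378      0.8006     0.06575
  solve Keq expr → x = -0.03365; check Q = 0.02334
Then remove 0.008085 M of X.
Step 2:
                    D           B           X
  Initial      0.1378      0.8006     0.05767
  Change    -0.004316   -0.004316    0.006474
  Equil        0.1335      0.7963     0.06414
  solve Keq expr → x = 0.002158; check Q = 0.02334

Direction: forward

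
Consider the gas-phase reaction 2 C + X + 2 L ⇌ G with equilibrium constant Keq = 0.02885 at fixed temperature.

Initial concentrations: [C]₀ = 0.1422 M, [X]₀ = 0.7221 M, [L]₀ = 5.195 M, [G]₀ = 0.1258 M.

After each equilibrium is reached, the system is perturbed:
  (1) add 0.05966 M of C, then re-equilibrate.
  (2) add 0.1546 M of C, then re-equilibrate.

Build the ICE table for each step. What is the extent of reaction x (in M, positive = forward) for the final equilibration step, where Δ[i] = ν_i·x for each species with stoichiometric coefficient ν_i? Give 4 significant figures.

Q₀ = 0.3192 vs Keq = 0.02885 ⇒ Q>K, reverse
Step 1:
                  C         X         L         G
  Initial    0.1422    0.7221     5.195    0.1258
  Change     0.1443   0.07217    0.1443  -0.07217
  Equil      0.2865    0.7943     5.339   0.05363
  solve Keq expr → x = -0.07217; check Q = 0.02885
Then add 0.05966 M of C.
Step 2:
                  C         X         L         G
  Initial    0.3462    0.7943     5.339   0.05363
  Change   -0.02457  -0.01228  -0.02457   0.01228
  Equil      0.3216     0.782     5.315   0.06592
  solve Keq expr → x = 0.01228; check Q = 0.02885
Then add 0.1546 M of C.
Step 3:
                  C         X         L         G
  Initial    0.4762     0.782     5.315   0.06592
  Change   -0.06715  -0.03358  -0.06715   0.03358
  Equil      0.4091    0.7484     5.248   0.09949
  solve Keq expr → x = 0.03358; check Q = 0.02885

x = 0.03358 M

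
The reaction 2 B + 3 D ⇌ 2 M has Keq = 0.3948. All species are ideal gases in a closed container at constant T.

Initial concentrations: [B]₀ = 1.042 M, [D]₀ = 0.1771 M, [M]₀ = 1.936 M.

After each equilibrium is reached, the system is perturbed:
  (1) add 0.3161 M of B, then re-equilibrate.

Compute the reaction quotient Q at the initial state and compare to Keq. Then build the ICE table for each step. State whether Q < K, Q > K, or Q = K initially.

Q₀ = 621.5; Q > K (proceeds reverse)

Q₀ = 621.5 vs Keq = 0.3948 ⇒ Q>K, reverse
Step 1:
                  B         D         M
  init        1.042    0.1771     1.936
  Δ          0.6434    0.9651   -0.6434
  eq          1.685     1.142     1.293
  solve Keq expr → x = -0.3217; check Q = 0.3948
Then add 0.3161 M of B.
Step 2:
                  B         D         M
  init        2.001     1.142     1.293
  Δ        -0.05201  -0.07801   0.05201
  eq          1.949     1.064     1.345
  solve Keq expr → x = 0.026; check Q = 0.3948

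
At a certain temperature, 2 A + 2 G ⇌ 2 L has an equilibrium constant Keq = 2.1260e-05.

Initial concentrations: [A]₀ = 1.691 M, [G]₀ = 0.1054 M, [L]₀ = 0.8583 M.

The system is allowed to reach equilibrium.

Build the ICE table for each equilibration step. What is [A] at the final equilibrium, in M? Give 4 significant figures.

[A]_eq = 2.538 M

Q₀ = 23.19 vs Keq = 2.1260e-05 ⇒ Q>K, reverse
Step 1:
                    A           G           L
  Initial       1.691      0.1054      0.8583
  Change       0.8472      0.8472     -0.8472
  Equil         2.538      0.9526     0.01115
  solve Keq expr → x = -0.4236; check Q = 2.1260e-05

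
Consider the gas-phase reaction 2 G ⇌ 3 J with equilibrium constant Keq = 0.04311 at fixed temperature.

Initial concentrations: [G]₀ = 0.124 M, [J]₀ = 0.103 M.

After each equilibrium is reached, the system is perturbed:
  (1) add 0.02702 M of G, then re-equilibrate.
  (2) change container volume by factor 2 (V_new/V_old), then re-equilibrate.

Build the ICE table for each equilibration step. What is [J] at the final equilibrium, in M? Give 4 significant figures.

[J]_eq = 0.05961 M

Q₀ = 0.07107 vs Keq = 0.04311 ⇒ Q>K, reverse
Step 1:
                  G         J
  Initial     0.124     0.103
  Change    0.00805  -0.01207
  Equil       0.132   0.09093
  solve Keq expr → x = -0.004025; check Q = 0.04311
Then add 0.02702 M of G.
Step 2:
                  G         J
  Initial    0.1591   0.09093
  Change  -0.006212  0.009317
  Equil      0.1529    0.1002
  solve Keq expr → x = 0.003106; check Q = 0.04311
Then change container volume by factor 2 (V_new/V_old).
Step 3:
                  G         J
  Initial   0.07643   0.05012
  Change  -0.006328  0.009492
  Equil      0.0701   0.05961
  solve Keq expr → x = 0.003164; check Q = 0.04311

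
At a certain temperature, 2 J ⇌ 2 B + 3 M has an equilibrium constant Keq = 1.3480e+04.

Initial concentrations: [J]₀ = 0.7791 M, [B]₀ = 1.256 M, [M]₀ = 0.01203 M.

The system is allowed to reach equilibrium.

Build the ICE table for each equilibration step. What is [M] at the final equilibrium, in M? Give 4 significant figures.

Q₀ = 4.5247e-06 vs Keq = 1.3480e+04 ⇒ Q<K, forward
Step 1:
                    J           B           M
  init         0.7791       1.256     0.01203
  Δ           -0.7577      0.7577       1.137
  eq          0.02135       2.014       1.149
  solve Keq expr → x = 0.3789; check Q = 1.3480e+04

[M]_eq = 1.149 M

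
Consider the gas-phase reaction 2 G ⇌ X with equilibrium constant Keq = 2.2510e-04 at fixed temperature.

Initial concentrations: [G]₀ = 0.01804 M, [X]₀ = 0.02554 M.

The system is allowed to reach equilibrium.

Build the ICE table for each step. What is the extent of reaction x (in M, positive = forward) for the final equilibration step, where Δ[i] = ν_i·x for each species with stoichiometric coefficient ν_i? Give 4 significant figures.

x = -0.02554 M

Q₀ = 78.48 vs Keq = 2.2510e-04 ⇒ Q>K, reverse
Step 1:
                   G          X
  init       0.01804    0.02554
  Δ          0.05108   -0.02554
  eq         0.06912 1.0754e-06
  solve Keq expr → x = -0.02554; check Q = 2.2510e-04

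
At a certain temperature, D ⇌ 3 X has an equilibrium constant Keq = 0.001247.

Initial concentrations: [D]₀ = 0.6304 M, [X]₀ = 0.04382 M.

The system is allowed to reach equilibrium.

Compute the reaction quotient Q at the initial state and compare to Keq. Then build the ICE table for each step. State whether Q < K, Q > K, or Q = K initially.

Q₀ = 1.3348e-04 vs Keq = 0.001247 ⇒ Q<K, forward
Step 1:
                    D           X
  init         0.6304     0.04382
  Δ           -0.0159     0.04769
  eq           0.6145     0.09151
  solve Keq expr → x = 0.0159; check Q = 0.001247

Q₀ = 1.3348e-04; Q < K (proceeds forward)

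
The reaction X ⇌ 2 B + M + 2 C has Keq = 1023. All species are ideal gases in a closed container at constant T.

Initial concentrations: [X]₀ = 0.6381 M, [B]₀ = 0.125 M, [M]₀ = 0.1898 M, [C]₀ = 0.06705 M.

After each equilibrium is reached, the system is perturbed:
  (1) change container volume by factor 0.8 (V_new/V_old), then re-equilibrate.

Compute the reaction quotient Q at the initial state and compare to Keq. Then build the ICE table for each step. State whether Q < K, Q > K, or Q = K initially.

Q₀ = 2.0894e-05 vs Keq = 1023 ⇒ Q<K, forward
Step 1:
                  X         B         M         C
  Initial    0.6381     0.125    0.1898   0.06705
  Change    -0.6353     1.271    0.6353     1.271
  Equil    0.002811     1.396    0.8251     1.338
  solve Keq expr → x = 0.6353; check Q = 1023
Then change container volume by factor 0.8 (V_new/V_old).
Step 2:
                  X         B         M         C
  Initial  0.003513     1.744     1.031     1.672
  Change   0.004832 -0.009665 -0.004832 -0.009665
  Equil    0.008346     1.735     1.027     1.662
  solve Keq expr → x = -0.004832; check Q = 1023

Q₀ = 2.0894e-05; Q < K (proceeds forward)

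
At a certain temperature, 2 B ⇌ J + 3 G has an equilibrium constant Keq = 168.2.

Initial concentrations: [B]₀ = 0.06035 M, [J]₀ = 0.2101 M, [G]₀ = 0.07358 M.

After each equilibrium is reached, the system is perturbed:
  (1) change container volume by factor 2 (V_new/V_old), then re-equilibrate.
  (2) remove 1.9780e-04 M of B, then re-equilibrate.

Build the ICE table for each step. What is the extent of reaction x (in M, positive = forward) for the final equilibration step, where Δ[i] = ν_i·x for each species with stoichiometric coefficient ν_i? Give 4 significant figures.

x = -9.7116e-05 M

Q₀ = 0.02298 vs Keq = 168.2 ⇒ Q<K, forward
Step 1:
                   B          J          G
  init       0.06035     0.2101    0.07358
  Δ         -0.05793    0.02896    0.08689
  eq        0.002423     0.2391     0.1605
  solve Keq expr → x = 0.02896; check Q = 168.2
Then change container volume by factor 2 (V_new/V_old).
Step 2:
                   B          J          G
  init      0.001212     0.1195    0.08023
  Δ       -5.9496e-04 2.9748e-04 8.9244e-04
  eq      6.1676e-04     0.1198    0.08113
  solve Keq expr → x = 2.9748e-04; check Q = 168.2
Then remove 1.9780e-04 M of B.
Step 3:
                   B          J          G
  init    4.1896e-04     0.1198    0.08113
  Δ       1.9423e-04 -9.7116e-05 -2.9135e-04
  eq      6.1320e-04     0.1197    0.08084
  solve Keq expr → x = -9.7116e-05; check Q = 168.2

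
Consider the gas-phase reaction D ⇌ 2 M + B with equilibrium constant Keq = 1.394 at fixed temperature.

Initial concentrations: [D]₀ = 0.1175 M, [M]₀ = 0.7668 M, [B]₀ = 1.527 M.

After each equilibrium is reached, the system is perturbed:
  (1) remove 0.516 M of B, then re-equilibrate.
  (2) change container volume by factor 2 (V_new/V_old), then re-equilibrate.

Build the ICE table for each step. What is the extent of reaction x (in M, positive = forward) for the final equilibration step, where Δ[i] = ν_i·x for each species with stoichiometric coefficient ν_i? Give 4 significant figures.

Q₀ = 7.641 vs Keq = 1.394 ⇒ Q>K, reverse
Step 1:
                   D          M          B
  I           0.1175     0.7668      1.527
  C           0.1331    -0.2662    -0.1331
  E           0.2506     0.5006      1.394
  solve Keq expr → x = -0.1331; check Q = 1.394
Then remove 0.516 M of B.
Step 2:
                   D          M          B
  I           0.2506     0.5006     0.8779
  C         -0.03587    0.07173    0.03587
  E           0.2147     0.5723     0.9138
  solve Keq expr → x = 0.03587; check Q = 1.394
Then change container volume by factor 2 (V_new/V_old).
Step 3:
                   D          M          B
  I           0.1074     0.2862     0.4569
  C         -0.05188     0.1038    0.05188
  E          0.05549     0.3899     0.5088
  solve Keq expr → x = 0.05188; check Q = 1.394

x = 0.05188 M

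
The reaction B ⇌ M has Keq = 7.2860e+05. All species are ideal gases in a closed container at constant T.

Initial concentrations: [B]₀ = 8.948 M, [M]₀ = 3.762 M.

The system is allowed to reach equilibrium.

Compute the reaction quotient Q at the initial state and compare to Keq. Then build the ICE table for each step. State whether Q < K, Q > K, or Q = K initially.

Q₀ = 0.4204 vs Keq = 7.2860e+05 ⇒ Q<K, forward
Step 1:
                    B           M
  init          8.948       3.762
  Δ            -8.948       8.948
  eq       1.7444e-05       12.71
  solve Keq expr → x = 8.948; check Q = 7.2860e+05

Q₀ = 0.4204; Q < K (proceeds forward)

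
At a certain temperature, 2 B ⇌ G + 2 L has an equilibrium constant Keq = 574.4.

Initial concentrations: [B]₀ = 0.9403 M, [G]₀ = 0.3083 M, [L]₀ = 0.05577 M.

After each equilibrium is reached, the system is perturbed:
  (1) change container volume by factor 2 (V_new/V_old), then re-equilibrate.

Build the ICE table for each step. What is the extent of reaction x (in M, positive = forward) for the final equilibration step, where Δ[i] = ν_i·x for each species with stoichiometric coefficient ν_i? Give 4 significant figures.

Q₀ = 0.001085 vs Keq = 574.4 ⇒ Q<K, forward
Step 1:
                    B           G           L
  I            0.9403      0.3083     0.05577
  C           -0.9053      0.4527      0.9053
  E           0.03498       0.761      0.9611
  solve Keq expr → x = 0.4527; check Q = 574.4
Then change container volume by factor 2 (V_new/V_old).
Step 2:
                    B           G           L
  I           0.01749      0.3805      0.4805
  C         -0.004955    0.002477    0.004955
  E           0.01254       0.383      0.4855
  solve Keq expr → x = 0.002477; check Q = 574.4

x = 0.002477 M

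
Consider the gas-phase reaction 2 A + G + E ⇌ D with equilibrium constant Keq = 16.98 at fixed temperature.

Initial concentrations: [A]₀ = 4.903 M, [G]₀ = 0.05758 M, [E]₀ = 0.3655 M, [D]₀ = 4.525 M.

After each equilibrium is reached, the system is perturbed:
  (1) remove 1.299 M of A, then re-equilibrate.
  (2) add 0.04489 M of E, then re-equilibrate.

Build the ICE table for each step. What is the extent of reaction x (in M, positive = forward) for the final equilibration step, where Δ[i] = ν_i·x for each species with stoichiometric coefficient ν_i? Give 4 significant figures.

x = 0.005189 M

Q₀ = 8.944 vs Keq = 16.98 ⇒ Q<K, forward
Step 1:
                    A           G           E           D
  I             4.903     0.05758      0.3655       4.525
  C          -0.04853    -0.02426    -0.02426     0.02426
  E             4.854     0.03332      0.3412       4.549
  solve Keq expr → x = 0.02426; check Q = 16.98
Then remove 1.299 M of A.
Step 2:
                    A           G           E           D
  I             3.555     0.03332      0.3412       4.549
  C           0.04617     0.02309     0.02309    -0.02309
  E             3.602      0.0564      0.3643       4.526
  solve Keq expr → x = -0.02309; check Q = 16.98
Then add 0.04489 M of E.
Step 3:
                    A           G           E           D
  I             3.602      0.0564      0.4092       4.526
  C          -0.01038   -0.005189   -0.005189    0.005189
  E             3.591     0.05121       0.404       4.531
  solve Keq expr → x = 0.005189; check Q = 16.98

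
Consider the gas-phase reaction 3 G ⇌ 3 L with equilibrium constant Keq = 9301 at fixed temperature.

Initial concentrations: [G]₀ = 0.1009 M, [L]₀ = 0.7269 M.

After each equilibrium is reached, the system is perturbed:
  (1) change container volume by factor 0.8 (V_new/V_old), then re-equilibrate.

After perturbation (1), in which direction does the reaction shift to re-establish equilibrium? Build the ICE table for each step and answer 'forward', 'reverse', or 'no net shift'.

Q₀ = 373.9 vs Keq = 9301 ⇒ Q<K, forward
Step 1:
                   G          L
  init        0.1009     0.7269
  Δ         -0.06332    0.06332
  eq         0.03758     0.7902
  solve Keq expr → x = 0.02111; check Q = 9301
Then change container volume by factor 0.8 (V_new/V_old).
Step 2:
                   G          L
  init       0.04697     0.9878
  Δ                0          0
  eq         0.04697     0.9878
  solve Keq expr → x = 0; check Q = 9301

Direction: no net shift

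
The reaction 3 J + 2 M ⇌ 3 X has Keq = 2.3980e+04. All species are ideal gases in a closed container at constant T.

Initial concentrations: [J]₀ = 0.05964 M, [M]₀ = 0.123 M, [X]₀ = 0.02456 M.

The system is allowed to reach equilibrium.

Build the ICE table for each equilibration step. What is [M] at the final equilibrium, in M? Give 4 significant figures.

[M]_eq = 0.09143 M

Q₀ = 4.616 vs Keq = 2.3980e+04 ⇒ Q<K, forward
Step 1:
                    J           M           X
  init        0.05964       0.123     0.02456
  Δ          -0.04735    -0.03157     0.04735
  eq          0.01229     0.09143     0.07191
  solve Keq expr → x = 0.01578; check Q = 2.3980e+04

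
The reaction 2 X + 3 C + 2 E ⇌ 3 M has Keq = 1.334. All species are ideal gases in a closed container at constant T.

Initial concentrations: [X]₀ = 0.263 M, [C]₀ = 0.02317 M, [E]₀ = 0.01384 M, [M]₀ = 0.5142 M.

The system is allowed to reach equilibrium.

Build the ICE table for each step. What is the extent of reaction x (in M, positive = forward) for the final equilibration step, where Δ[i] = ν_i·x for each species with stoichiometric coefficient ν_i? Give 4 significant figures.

x = -0.1299 M

Q₀ = 8.2496e+08 vs Keq = 1.334 ⇒ Q>K, reverse
Step 1:
                   X          C          E          M
  init         0.263    0.02317    0.01384     0.5142
  Δ           0.2599     0.3898     0.2599    -0.3898
  eq          0.5229      0.413     0.2737     0.1244
  solve Keq expr → x = -0.1299; check Q = 1.334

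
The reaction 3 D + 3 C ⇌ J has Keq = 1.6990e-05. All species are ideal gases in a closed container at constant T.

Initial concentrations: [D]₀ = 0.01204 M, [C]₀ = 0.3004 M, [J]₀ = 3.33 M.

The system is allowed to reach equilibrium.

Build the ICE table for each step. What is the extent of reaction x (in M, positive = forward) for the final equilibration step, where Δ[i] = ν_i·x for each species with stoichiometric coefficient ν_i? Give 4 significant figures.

x = -2.1 M

Q₀ = 7.0383e+07 vs Keq = 1.6990e-05 ⇒ Q>K, reverse
Step 1:
                    D           C           J
  init        0.01204      0.3004        3.33
  Δ             6.301       6.301        -2.1
  eq            6.313       6.601        1.23
  solve Keq expr → x = -2.1; check Q = 1.6990e-05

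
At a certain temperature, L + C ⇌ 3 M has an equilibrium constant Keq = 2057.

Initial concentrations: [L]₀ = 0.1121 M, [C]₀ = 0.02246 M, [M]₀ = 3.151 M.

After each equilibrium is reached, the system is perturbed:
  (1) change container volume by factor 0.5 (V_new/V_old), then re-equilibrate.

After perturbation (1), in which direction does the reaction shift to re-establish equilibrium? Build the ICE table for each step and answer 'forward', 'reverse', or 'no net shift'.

Direction: reverse

Q₀ = 1.2426e+04 vs Keq = 2057 ⇒ Q>K, reverse
Step 1:
                    L           C           M
  init         0.1121     0.02246       3.151
  Δ             0.055       0.055      -0.165
  eq           0.1671     0.07746       2.986
  solve Keq expr → x = -0.055; check Q = 2057
Then change container volume by factor 0.5 (V_new/V_old).
Step 2:
                    L           C           M
  init         0.3342      0.1549       5.972
  Δ           0.07269     0.07269     -0.2181
  eq           0.4069      0.2276       5.754
  solve Keq expr → x = -0.07269; check Q = 2057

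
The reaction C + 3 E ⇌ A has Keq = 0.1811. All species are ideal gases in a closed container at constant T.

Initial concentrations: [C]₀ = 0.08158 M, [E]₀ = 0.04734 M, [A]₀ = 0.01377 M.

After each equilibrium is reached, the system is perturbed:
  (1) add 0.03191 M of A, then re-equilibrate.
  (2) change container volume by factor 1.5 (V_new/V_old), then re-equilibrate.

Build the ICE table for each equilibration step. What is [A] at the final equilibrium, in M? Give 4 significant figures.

Q₀ = 1591 vs Keq = 0.1811 ⇒ Q>K, reverse
Step 1:
                    C           E           A
  init        0.08158     0.04734     0.01377
  Δ           0.01376     0.04127    -0.01376
  eq          0.09534     0.08861  1.2014e-05
  solve Keq expr → x = -0.01376; check Q = 0.1811
Then add 0.03191 M of A.
Step 2:
                    C           E           A
  init        0.09534     0.08861     0.03192
  Δ           0.03178     0.09534    -0.03178
  eq           0.1271       0.184  1.4329e-04
  solve Keq expr → x = -0.03178; check Q = 0.1811
Then change container volume by factor 1.5 (V_new/V_old).
Step 3:
                    C           E           A
  init        0.08474      0.1226  9.5528e-05
  Δ        6.7061e-05  2.0118e-04 -6.7061e-05
  eq          0.08481      0.1228  2.8467e-05
  solve Keq expr → x = -6.7061e-05; check Q = 0.1811

[A]_eq = 2.8467e-05 M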